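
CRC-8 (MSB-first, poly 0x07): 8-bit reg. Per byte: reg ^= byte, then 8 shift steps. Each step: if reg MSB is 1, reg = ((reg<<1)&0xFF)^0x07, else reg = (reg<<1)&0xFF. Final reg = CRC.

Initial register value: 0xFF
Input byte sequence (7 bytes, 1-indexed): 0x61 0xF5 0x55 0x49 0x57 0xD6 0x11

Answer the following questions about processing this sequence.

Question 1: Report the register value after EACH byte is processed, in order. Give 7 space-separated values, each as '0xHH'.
0xD3 0xF2 0x7C 0x8B 0x1A 0x6A 0x66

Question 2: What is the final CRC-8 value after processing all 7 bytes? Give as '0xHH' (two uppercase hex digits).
After byte 1 (0x61): reg=0xD3
After byte 2 (0xF5): reg=0xF2
After byte 3 (0x55): reg=0x7C
After byte 4 (0x49): reg=0x8B
After byte 5 (0x57): reg=0x1A
After byte 6 (0xD6): reg=0x6A
After byte 7 (0x11): reg=0x66

Answer: 0x66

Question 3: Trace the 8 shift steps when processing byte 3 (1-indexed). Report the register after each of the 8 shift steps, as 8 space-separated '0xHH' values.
Answer: 0x49 0x92 0x23 0x46 0x8C 0x1F 0x3E 0x7C

Derivation:
After byte 1 (0x61): reg=0xD3
After byte 2 (0xF5): reg=0xF2
Register before byte 3: 0xF2
After XOR with byte 0x55: 0xA7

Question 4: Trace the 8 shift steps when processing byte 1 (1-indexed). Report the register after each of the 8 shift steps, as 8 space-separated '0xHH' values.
Register before byte 1: 0xFF
After XOR with byte 0x61: 0x9E

Answer: 0x3B 0x76 0xEC 0xDF 0xB9 0x75 0xEA 0xD3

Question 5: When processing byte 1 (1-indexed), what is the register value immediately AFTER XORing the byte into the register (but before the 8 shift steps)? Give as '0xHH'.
Register before byte 1: 0xFF
Byte 1: 0x61
0xFF XOR 0x61 = 0x9E

Answer: 0x9E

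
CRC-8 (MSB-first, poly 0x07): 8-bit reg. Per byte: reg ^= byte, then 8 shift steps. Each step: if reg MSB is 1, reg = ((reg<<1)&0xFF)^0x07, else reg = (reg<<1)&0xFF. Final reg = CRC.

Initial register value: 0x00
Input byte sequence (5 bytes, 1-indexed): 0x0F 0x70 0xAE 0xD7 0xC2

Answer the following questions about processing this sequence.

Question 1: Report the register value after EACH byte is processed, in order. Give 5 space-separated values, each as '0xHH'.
0x2D 0x94 0xA6 0x50 0xF7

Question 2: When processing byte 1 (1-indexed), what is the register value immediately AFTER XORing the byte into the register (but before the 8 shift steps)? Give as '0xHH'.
Register before byte 1: 0x00
Byte 1: 0x0F
0x00 XOR 0x0F = 0x0F

Answer: 0x0F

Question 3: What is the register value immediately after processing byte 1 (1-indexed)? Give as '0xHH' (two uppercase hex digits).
Answer: 0x2D

Derivation:
After byte 1 (0x0F): reg=0x2D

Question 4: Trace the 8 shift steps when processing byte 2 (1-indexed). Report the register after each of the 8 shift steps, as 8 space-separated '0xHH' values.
Answer: 0xBA 0x73 0xE6 0xCB 0x91 0x25 0x4A 0x94

Derivation:
After byte 1 (0x0F): reg=0x2D
Register before byte 2: 0x2D
After XOR with byte 0x70: 0x5D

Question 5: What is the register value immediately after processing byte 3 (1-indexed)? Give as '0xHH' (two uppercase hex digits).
After byte 1 (0x0F): reg=0x2D
After byte 2 (0x70): reg=0x94
After byte 3 (0xAE): reg=0xA6

Answer: 0xA6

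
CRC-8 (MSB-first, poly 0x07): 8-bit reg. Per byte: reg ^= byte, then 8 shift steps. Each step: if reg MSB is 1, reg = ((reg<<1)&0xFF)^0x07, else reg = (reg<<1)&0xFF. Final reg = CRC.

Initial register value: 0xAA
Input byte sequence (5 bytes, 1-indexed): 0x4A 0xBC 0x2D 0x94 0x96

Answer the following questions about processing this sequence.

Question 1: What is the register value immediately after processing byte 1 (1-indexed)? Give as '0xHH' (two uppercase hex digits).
After byte 1 (0x4A): reg=0xAE

Answer: 0xAE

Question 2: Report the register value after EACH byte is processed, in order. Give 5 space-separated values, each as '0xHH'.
0xAE 0x7E 0xBE 0xD6 0xC7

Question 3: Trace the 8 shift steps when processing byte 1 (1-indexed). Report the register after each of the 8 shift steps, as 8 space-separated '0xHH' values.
Register before byte 1: 0xAA
After XOR with byte 0x4A: 0xE0

Answer: 0xC7 0x89 0x15 0x2A 0x54 0xA8 0x57 0xAE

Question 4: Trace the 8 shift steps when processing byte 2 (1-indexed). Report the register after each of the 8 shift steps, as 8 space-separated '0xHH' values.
After byte 1 (0x4A): reg=0xAE
Register before byte 2: 0xAE
After XOR with byte 0xBC: 0x12

Answer: 0x24 0x48 0x90 0x27 0x4E 0x9C 0x3F 0x7E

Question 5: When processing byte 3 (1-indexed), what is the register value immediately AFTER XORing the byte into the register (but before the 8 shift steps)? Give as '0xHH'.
Register before byte 3: 0x7E
Byte 3: 0x2D
0x7E XOR 0x2D = 0x53

Answer: 0x53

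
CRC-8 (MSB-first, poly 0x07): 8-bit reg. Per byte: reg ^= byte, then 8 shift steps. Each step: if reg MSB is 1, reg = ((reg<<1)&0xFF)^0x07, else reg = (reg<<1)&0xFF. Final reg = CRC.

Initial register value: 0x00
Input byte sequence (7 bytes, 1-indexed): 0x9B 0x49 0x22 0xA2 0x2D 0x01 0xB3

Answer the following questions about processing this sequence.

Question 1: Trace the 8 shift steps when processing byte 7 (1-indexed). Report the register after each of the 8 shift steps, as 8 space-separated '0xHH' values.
Answer: 0xF4 0xEF 0xD9 0xB5 0x6D 0xDA 0xB3 0x61

Derivation:
After byte 1 (0x9B): reg=0xC8
After byte 2 (0x49): reg=0x8E
After byte 3 (0x22): reg=0x4D
After byte 4 (0xA2): reg=0x83
After byte 5 (0x2D): reg=0x43
After byte 6 (0x01): reg=0xC9
Register before byte 7: 0xC9
After XOR with byte 0xB3: 0x7A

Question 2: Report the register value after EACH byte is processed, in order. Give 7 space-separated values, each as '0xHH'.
0xC8 0x8E 0x4D 0x83 0x43 0xC9 0x61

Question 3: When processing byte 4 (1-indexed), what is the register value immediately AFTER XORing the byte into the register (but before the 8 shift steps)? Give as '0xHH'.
Answer: 0xEF

Derivation:
Register before byte 4: 0x4D
Byte 4: 0xA2
0x4D XOR 0xA2 = 0xEF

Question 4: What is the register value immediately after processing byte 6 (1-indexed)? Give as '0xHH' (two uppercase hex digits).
After byte 1 (0x9B): reg=0xC8
After byte 2 (0x49): reg=0x8E
After byte 3 (0x22): reg=0x4D
After byte 4 (0xA2): reg=0x83
After byte 5 (0x2D): reg=0x43
After byte 6 (0x01): reg=0xC9

Answer: 0xC9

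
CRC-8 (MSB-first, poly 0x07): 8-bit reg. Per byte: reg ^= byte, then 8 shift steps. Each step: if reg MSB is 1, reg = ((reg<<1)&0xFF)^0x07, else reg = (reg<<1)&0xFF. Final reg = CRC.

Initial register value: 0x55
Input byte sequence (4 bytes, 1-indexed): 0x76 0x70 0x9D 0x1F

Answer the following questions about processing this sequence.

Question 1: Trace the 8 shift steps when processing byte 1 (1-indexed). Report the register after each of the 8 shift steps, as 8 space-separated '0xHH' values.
Register before byte 1: 0x55
After XOR with byte 0x76: 0x23

Answer: 0x46 0x8C 0x1F 0x3E 0x7C 0xF8 0xF7 0xE9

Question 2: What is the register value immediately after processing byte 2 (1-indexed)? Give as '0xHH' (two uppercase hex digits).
Answer: 0xC6

Derivation:
After byte 1 (0x76): reg=0xE9
After byte 2 (0x70): reg=0xC6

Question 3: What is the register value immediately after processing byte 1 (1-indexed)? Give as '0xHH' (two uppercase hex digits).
After byte 1 (0x76): reg=0xE9

Answer: 0xE9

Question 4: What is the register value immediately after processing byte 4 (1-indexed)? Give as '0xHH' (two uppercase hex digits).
Answer: 0xC6

Derivation:
After byte 1 (0x76): reg=0xE9
After byte 2 (0x70): reg=0xC6
After byte 3 (0x9D): reg=0x86
After byte 4 (0x1F): reg=0xC6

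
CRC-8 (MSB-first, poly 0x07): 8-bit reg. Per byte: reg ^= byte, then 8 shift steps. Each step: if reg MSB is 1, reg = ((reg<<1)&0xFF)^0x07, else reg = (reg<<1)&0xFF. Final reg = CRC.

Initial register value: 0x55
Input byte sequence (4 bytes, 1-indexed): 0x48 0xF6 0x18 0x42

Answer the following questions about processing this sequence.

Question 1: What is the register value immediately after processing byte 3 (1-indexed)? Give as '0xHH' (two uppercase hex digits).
Answer: 0x11

Derivation:
After byte 1 (0x48): reg=0x53
After byte 2 (0xF6): reg=0x72
After byte 3 (0x18): reg=0x11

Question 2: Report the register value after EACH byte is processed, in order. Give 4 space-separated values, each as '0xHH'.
0x53 0x72 0x11 0xBE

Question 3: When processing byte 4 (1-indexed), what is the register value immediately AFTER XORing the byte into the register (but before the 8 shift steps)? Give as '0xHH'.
Answer: 0x53

Derivation:
Register before byte 4: 0x11
Byte 4: 0x42
0x11 XOR 0x42 = 0x53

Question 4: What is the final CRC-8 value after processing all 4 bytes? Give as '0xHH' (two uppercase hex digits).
Answer: 0xBE

Derivation:
After byte 1 (0x48): reg=0x53
After byte 2 (0xF6): reg=0x72
After byte 3 (0x18): reg=0x11
After byte 4 (0x42): reg=0xBE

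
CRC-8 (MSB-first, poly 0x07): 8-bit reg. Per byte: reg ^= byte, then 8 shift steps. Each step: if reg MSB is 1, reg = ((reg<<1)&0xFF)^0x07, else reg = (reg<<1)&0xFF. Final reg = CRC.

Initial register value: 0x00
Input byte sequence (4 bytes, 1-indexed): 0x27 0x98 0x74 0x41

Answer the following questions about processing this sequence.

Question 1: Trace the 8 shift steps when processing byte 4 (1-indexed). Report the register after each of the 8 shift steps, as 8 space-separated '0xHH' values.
Answer: 0x2C 0x58 0xB0 0x67 0xCE 0x9B 0x31 0x62

Derivation:
After byte 1 (0x27): reg=0xF5
After byte 2 (0x98): reg=0x04
After byte 3 (0x74): reg=0x57
Register before byte 4: 0x57
After XOR with byte 0x41: 0x16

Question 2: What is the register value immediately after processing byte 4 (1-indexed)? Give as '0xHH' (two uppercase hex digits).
Answer: 0x62

Derivation:
After byte 1 (0x27): reg=0xF5
After byte 2 (0x98): reg=0x04
After byte 3 (0x74): reg=0x57
After byte 4 (0x41): reg=0x62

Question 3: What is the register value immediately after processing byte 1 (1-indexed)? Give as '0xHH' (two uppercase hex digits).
Answer: 0xF5

Derivation:
After byte 1 (0x27): reg=0xF5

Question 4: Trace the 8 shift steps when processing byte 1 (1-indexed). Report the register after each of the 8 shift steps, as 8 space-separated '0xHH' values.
Register before byte 1: 0x00
After XOR with byte 0x27: 0x27

Answer: 0x4E 0x9C 0x3F 0x7E 0xFC 0xFF 0xF9 0xF5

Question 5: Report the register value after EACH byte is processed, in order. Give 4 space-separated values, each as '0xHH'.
0xF5 0x04 0x57 0x62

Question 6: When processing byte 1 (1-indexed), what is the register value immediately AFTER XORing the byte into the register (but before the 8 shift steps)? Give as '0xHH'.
Answer: 0x27

Derivation:
Register before byte 1: 0x00
Byte 1: 0x27
0x00 XOR 0x27 = 0x27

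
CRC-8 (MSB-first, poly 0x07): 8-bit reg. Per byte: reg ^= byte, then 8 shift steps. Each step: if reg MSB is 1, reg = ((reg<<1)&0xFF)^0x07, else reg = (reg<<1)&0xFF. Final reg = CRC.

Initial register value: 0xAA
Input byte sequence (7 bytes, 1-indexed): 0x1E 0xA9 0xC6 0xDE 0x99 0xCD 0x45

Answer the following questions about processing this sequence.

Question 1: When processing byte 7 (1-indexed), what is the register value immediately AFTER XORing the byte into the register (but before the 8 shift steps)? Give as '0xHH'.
Answer: 0xCC

Derivation:
Register before byte 7: 0x89
Byte 7: 0x45
0x89 XOR 0x45 = 0xCC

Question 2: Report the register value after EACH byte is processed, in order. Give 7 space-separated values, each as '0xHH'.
0x05 0x4D 0xB8 0x35 0x4D 0x89 0x6A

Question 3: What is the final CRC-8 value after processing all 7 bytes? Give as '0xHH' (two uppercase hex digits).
After byte 1 (0x1E): reg=0x05
After byte 2 (0xA9): reg=0x4D
After byte 3 (0xC6): reg=0xB8
After byte 4 (0xDE): reg=0x35
After byte 5 (0x99): reg=0x4D
After byte 6 (0xCD): reg=0x89
After byte 7 (0x45): reg=0x6A

Answer: 0x6A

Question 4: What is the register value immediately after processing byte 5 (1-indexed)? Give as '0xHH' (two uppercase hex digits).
After byte 1 (0x1E): reg=0x05
After byte 2 (0xA9): reg=0x4D
After byte 3 (0xC6): reg=0xB8
After byte 4 (0xDE): reg=0x35
After byte 5 (0x99): reg=0x4D

Answer: 0x4D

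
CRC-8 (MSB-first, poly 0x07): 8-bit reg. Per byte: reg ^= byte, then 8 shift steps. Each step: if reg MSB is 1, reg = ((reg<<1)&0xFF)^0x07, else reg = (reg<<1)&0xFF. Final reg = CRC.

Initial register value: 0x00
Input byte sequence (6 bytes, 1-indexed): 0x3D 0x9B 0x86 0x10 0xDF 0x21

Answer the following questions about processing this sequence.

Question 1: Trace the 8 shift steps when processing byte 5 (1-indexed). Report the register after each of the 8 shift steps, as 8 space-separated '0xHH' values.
After byte 1 (0x3D): reg=0xB3
After byte 2 (0x9B): reg=0xD8
After byte 3 (0x86): reg=0x9D
After byte 4 (0x10): reg=0xAA
Register before byte 5: 0xAA
After XOR with byte 0xDF: 0x75

Answer: 0xEA 0xD3 0xA1 0x45 0x8A 0x13 0x26 0x4C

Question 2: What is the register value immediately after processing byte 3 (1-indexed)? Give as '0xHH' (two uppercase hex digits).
After byte 1 (0x3D): reg=0xB3
After byte 2 (0x9B): reg=0xD8
After byte 3 (0x86): reg=0x9D

Answer: 0x9D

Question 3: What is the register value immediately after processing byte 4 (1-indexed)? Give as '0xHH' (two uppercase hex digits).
Answer: 0xAA

Derivation:
After byte 1 (0x3D): reg=0xB3
After byte 2 (0x9B): reg=0xD8
After byte 3 (0x86): reg=0x9D
After byte 4 (0x10): reg=0xAA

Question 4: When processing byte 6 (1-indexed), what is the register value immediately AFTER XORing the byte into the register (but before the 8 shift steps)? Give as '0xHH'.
Register before byte 6: 0x4C
Byte 6: 0x21
0x4C XOR 0x21 = 0x6D

Answer: 0x6D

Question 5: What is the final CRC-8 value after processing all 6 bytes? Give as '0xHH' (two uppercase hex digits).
Answer: 0x04

Derivation:
After byte 1 (0x3D): reg=0xB3
After byte 2 (0x9B): reg=0xD8
After byte 3 (0x86): reg=0x9D
After byte 4 (0x10): reg=0xAA
After byte 5 (0xDF): reg=0x4C
After byte 6 (0x21): reg=0x04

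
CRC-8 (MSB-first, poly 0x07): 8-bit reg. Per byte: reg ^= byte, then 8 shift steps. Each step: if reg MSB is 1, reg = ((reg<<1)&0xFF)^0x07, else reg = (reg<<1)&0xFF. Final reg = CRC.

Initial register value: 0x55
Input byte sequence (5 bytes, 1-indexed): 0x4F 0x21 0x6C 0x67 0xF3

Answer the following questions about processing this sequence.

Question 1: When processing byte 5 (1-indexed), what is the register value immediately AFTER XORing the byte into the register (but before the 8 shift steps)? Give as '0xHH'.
Register before byte 5: 0xE8
Byte 5: 0xF3
0xE8 XOR 0xF3 = 0x1B

Answer: 0x1B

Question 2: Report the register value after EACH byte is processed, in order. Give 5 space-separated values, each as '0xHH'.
0x46 0x32 0x9D 0xE8 0x41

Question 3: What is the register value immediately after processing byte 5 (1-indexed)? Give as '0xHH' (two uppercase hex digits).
After byte 1 (0x4F): reg=0x46
After byte 2 (0x21): reg=0x32
After byte 3 (0x6C): reg=0x9D
After byte 4 (0x67): reg=0xE8
After byte 5 (0xF3): reg=0x41

Answer: 0x41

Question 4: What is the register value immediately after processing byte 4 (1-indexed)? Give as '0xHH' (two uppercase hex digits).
After byte 1 (0x4F): reg=0x46
After byte 2 (0x21): reg=0x32
After byte 3 (0x6C): reg=0x9D
After byte 4 (0x67): reg=0xE8

Answer: 0xE8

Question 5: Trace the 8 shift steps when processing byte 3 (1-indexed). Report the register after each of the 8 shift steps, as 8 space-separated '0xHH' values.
After byte 1 (0x4F): reg=0x46
After byte 2 (0x21): reg=0x32
Register before byte 3: 0x32
After XOR with byte 0x6C: 0x5E

Answer: 0xBC 0x7F 0xFE 0xFB 0xF1 0xE5 0xCD 0x9D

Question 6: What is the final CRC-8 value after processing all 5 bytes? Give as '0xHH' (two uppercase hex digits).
Answer: 0x41

Derivation:
After byte 1 (0x4F): reg=0x46
After byte 2 (0x21): reg=0x32
After byte 3 (0x6C): reg=0x9D
After byte 4 (0x67): reg=0xE8
After byte 5 (0xF3): reg=0x41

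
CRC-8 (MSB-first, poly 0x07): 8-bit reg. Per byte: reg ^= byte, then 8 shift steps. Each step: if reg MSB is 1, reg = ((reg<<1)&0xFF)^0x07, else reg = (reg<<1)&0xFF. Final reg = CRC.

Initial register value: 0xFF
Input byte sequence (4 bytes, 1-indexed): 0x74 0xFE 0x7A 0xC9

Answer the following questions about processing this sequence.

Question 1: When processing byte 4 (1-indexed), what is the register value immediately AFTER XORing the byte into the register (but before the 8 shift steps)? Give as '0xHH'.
Register before byte 4: 0x44
Byte 4: 0xC9
0x44 XOR 0xC9 = 0x8D

Answer: 0x8D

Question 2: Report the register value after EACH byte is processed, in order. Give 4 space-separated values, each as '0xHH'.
0xB8 0xD5 0x44 0xAA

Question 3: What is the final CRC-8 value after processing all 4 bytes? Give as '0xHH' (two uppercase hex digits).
Answer: 0xAA

Derivation:
After byte 1 (0x74): reg=0xB8
After byte 2 (0xFE): reg=0xD5
After byte 3 (0x7A): reg=0x44
After byte 4 (0xC9): reg=0xAA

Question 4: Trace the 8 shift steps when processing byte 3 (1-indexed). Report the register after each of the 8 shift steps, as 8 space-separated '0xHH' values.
After byte 1 (0x74): reg=0xB8
After byte 2 (0xFE): reg=0xD5
Register before byte 3: 0xD5
After XOR with byte 0x7A: 0xAF

Answer: 0x59 0xB2 0x63 0xC6 0x8B 0x11 0x22 0x44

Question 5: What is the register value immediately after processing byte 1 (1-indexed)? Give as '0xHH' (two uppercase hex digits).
After byte 1 (0x74): reg=0xB8

Answer: 0xB8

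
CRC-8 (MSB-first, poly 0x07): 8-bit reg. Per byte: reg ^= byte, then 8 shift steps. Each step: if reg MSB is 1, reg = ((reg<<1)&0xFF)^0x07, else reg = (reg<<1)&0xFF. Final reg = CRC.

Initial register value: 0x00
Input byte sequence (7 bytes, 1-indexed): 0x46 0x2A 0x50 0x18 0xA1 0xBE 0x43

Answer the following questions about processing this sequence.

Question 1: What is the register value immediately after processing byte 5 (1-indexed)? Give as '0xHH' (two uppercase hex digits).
After byte 1 (0x46): reg=0xD5
After byte 2 (0x2A): reg=0xF3
After byte 3 (0x50): reg=0x60
After byte 4 (0x18): reg=0x6F
After byte 5 (0xA1): reg=0x64

Answer: 0x64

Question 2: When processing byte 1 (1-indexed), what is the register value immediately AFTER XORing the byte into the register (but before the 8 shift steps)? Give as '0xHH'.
Answer: 0x46

Derivation:
Register before byte 1: 0x00
Byte 1: 0x46
0x00 XOR 0x46 = 0x46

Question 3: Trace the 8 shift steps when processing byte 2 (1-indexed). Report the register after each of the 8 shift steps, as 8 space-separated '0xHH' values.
After byte 1 (0x46): reg=0xD5
Register before byte 2: 0xD5
After XOR with byte 0x2A: 0xFF

Answer: 0xF9 0xF5 0xED 0xDD 0xBD 0x7D 0xFA 0xF3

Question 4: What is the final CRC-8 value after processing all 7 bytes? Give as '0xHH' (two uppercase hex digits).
After byte 1 (0x46): reg=0xD5
After byte 2 (0x2A): reg=0xF3
After byte 3 (0x50): reg=0x60
After byte 4 (0x18): reg=0x6F
After byte 5 (0xA1): reg=0x64
After byte 6 (0xBE): reg=0x08
After byte 7 (0x43): reg=0xF6

Answer: 0xF6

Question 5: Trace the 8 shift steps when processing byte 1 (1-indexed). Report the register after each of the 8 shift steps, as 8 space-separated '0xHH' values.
Register before byte 1: 0x00
After XOR with byte 0x46: 0x46

Answer: 0x8C 0x1F 0x3E 0x7C 0xF8 0xF7 0xE9 0xD5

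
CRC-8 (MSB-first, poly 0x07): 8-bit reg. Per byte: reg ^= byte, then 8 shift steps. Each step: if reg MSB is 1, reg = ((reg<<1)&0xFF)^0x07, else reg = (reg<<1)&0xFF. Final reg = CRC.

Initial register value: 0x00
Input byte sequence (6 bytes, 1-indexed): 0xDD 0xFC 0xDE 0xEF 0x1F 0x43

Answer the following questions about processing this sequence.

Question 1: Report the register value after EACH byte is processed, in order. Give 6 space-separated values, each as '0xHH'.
0x1D 0xA9 0x42 0x4A 0xAC 0x83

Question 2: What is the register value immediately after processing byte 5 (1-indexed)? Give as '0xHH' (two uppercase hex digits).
After byte 1 (0xDD): reg=0x1D
After byte 2 (0xFC): reg=0xA9
After byte 3 (0xDE): reg=0x42
After byte 4 (0xEF): reg=0x4A
After byte 5 (0x1F): reg=0xAC

Answer: 0xAC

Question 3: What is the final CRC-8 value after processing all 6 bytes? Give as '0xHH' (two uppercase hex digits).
Answer: 0x83

Derivation:
After byte 1 (0xDD): reg=0x1D
After byte 2 (0xFC): reg=0xA9
After byte 3 (0xDE): reg=0x42
After byte 4 (0xEF): reg=0x4A
After byte 5 (0x1F): reg=0xAC
After byte 6 (0x43): reg=0x83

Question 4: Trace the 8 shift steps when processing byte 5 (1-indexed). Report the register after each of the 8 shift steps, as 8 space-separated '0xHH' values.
Answer: 0xAA 0x53 0xA6 0x4B 0x96 0x2B 0x56 0xAC

Derivation:
After byte 1 (0xDD): reg=0x1D
After byte 2 (0xFC): reg=0xA9
After byte 3 (0xDE): reg=0x42
After byte 4 (0xEF): reg=0x4A
Register before byte 5: 0x4A
After XOR with byte 0x1F: 0x55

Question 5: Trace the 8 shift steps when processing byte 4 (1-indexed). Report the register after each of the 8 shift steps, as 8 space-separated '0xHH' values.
After byte 1 (0xDD): reg=0x1D
After byte 2 (0xFC): reg=0xA9
After byte 3 (0xDE): reg=0x42
Register before byte 4: 0x42
After XOR with byte 0xEF: 0xAD

Answer: 0x5D 0xBA 0x73 0xE6 0xCB 0x91 0x25 0x4A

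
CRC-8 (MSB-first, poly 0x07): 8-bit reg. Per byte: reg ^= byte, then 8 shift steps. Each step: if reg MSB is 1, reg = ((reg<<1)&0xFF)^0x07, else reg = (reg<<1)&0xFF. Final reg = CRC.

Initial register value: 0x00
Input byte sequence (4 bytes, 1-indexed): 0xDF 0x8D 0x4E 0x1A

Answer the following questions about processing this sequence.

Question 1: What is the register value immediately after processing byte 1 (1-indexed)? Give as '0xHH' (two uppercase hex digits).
Answer: 0x13

Derivation:
After byte 1 (0xDF): reg=0x13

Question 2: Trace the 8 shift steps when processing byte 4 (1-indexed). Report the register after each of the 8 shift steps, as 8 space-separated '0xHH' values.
After byte 1 (0xDF): reg=0x13
After byte 2 (0x8D): reg=0xD3
After byte 3 (0x4E): reg=0xDA
Register before byte 4: 0xDA
After XOR with byte 0x1A: 0xC0

Answer: 0x87 0x09 0x12 0x24 0x48 0x90 0x27 0x4E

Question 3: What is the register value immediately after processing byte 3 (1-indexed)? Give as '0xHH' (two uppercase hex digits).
Answer: 0xDA

Derivation:
After byte 1 (0xDF): reg=0x13
After byte 2 (0x8D): reg=0xD3
After byte 3 (0x4E): reg=0xDA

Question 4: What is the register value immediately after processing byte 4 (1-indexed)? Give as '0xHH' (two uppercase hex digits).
After byte 1 (0xDF): reg=0x13
After byte 2 (0x8D): reg=0xD3
After byte 3 (0x4E): reg=0xDA
After byte 4 (0x1A): reg=0x4E

Answer: 0x4E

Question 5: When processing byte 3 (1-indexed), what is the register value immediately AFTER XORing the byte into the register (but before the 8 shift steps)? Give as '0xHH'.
Answer: 0x9D

Derivation:
Register before byte 3: 0xD3
Byte 3: 0x4E
0xD3 XOR 0x4E = 0x9D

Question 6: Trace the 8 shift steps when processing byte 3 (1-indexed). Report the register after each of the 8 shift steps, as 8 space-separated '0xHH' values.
Answer: 0x3D 0x7A 0xF4 0xEF 0xD9 0xB5 0x6D 0xDA

Derivation:
After byte 1 (0xDF): reg=0x13
After byte 2 (0x8D): reg=0xD3
Register before byte 3: 0xD3
After XOR with byte 0x4E: 0x9D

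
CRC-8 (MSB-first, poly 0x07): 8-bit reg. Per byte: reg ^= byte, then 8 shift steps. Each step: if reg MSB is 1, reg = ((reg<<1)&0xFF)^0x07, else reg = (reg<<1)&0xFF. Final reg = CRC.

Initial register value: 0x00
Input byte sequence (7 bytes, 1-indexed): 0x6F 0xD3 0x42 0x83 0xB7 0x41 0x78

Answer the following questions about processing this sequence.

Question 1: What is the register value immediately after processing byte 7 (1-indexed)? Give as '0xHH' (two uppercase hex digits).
Answer: 0xB8

Derivation:
After byte 1 (0x6F): reg=0x0A
After byte 2 (0xD3): reg=0x01
After byte 3 (0x42): reg=0xCE
After byte 4 (0x83): reg=0xE4
After byte 5 (0xB7): reg=0xBE
After byte 6 (0x41): reg=0xF3
After byte 7 (0x78): reg=0xB8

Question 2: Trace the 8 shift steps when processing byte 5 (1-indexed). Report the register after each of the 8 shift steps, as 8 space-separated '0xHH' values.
After byte 1 (0x6F): reg=0x0A
After byte 2 (0xD3): reg=0x01
After byte 3 (0x42): reg=0xCE
After byte 4 (0x83): reg=0xE4
Register before byte 5: 0xE4
After XOR with byte 0xB7: 0x53

Answer: 0xA6 0x4B 0x96 0x2B 0x56 0xAC 0x5F 0xBE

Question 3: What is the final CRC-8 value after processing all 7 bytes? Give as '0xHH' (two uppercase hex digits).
After byte 1 (0x6F): reg=0x0A
After byte 2 (0xD3): reg=0x01
After byte 3 (0x42): reg=0xCE
After byte 4 (0x83): reg=0xE4
After byte 5 (0xB7): reg=0xBE
After byte 6 (0x41): reg=0xF3
After byte 7 (0x78): reg=0xB8

Answer: 0xB8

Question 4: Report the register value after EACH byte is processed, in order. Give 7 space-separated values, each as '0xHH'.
0x0A 0x01 0xCE 0xE4 0xBE 0xF3 0xB8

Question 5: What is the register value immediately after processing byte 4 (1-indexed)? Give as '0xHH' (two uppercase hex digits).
After byte 1 (0x6F): reg=0x0A
After byte 2 (0xD3): reg=0x01
After byte 3 (0x42): reg=0xCE
After byte 4 (0x83): reg=0xE4

Answer: 0xE4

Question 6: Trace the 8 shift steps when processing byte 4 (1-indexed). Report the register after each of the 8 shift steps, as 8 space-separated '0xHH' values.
After byte 1 (0x6F): reg=0x0A
After byte 2 (0xD3): reg=0x01
After byte 3 (0x42): reg=0xCE
Register before byte 4: 0xCE
After XOR with byte 0x83: 0x4D

Answer: 0x9A 0x33 0x66 0xCC 0x9F 0x39 0x72 0xE4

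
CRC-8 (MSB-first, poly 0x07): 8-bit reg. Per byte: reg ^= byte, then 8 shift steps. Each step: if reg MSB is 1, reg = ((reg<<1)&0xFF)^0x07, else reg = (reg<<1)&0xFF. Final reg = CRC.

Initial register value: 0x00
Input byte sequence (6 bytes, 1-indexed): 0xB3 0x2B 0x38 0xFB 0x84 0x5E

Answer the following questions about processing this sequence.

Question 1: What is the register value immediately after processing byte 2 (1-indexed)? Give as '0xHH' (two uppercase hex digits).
Answer: 0xA1

Derivation:
After byte 1 (0xB3): reg=0x10
After byte 2 (0x2B): reg=0xA1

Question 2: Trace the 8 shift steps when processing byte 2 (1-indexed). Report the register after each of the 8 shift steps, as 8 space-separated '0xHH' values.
After byte 1 (0xB3): reg=0x10
Register before byte 2: 0x10
After XOR with byte 0x2B: 0x3B

Answer: 0x76 0xEC 0xDF 0xB9 0x75 0xEA 0xD3 0xA1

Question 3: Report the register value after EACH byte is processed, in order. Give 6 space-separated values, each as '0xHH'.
0x10 0xA1 0xC6 0xB3 0x85 0x0F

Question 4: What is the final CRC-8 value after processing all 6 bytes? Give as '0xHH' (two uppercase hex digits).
Answer: 0x0F

Derivation:
After byte 1 (0xB3): reg=0x10
After byte 2 (0x2B): reg=0xA1
After byte 3 (0x38): reg=0xC6
After byte 4 (0xFB): reg=0xB3
After byte 5 (0x84): reg=0x85
After byte 6 (0x5E): reg=0x0F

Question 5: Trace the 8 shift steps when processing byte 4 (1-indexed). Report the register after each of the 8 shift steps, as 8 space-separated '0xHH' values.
After byte 1 (0xB3): reg=0x10
After byte 2 (0x2B): reg=0xA1
After byte 3 (0x38): reg=0xC6
Register before byte 4: 0xC6
After XOR with byte 0xFB: 0x3D

Answer: 0x7A 0xF4 0xEF 0xD9 0xB5 0x6D 0xDA 0xB3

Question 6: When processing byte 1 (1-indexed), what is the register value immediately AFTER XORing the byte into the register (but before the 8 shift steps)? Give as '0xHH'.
Answer: 0xB3

Derivation:
Register before byte 1: 0x00
Byte 1: 0xB3
0x00 XOR 0xB3 = 0xB3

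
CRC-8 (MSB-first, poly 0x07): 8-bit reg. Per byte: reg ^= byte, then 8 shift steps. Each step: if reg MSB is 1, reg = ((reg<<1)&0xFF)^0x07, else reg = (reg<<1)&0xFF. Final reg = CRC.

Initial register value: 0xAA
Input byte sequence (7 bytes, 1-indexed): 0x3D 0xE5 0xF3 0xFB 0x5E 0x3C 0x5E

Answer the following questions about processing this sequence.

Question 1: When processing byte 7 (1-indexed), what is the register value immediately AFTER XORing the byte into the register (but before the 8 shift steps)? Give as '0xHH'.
Register before byte 7: 0xAC
Byte 7: 0x5E
0xAC XOR 0x5E = 0xF2

Answer: 0xF2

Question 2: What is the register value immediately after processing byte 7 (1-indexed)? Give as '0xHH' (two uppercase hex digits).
Answer: 0xD0

Derivation:
After byte 1 (0x3D): reg=0xEC
After byte 2 (0xE5): reg=0x3F
After byte 3 (0xF3): reg=0x6A
After byte 4 (0xFB): reg=0xFE
After byte 5 (0x5E): reg=0x69
After byte 6 (0x3C): reg=0xAC
After byte 7 (0x5E): reg=0xD0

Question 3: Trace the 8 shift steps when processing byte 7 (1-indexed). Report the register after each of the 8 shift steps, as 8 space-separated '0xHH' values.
Answer: 0xE3 0xC1 0x85 0x0D 0x1A 0x34 0x68 0xD0

Derivation:
After byte 1 (0x3D): reg=0xEC
After byte 2 (0xE5): reg=0x3F
After byte 3 (0xF3): reg=0x6A
After byte 4 (0xFB): reg=0xFE
After byte 5 (0x5E): reg=0x69
After byte 6 (0x3C): reg=0xAC
Register before byte 7: 0xAC
After XOR with byte 0x5E: 0xF2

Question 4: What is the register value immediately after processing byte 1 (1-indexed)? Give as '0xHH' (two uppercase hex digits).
After byte 1 (0x3D): reg=0xEC

Answer: 0xEC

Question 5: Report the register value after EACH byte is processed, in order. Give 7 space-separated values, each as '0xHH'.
0xEC 0x3F 0x6A 0xFE 0x69 0xAC 0xD0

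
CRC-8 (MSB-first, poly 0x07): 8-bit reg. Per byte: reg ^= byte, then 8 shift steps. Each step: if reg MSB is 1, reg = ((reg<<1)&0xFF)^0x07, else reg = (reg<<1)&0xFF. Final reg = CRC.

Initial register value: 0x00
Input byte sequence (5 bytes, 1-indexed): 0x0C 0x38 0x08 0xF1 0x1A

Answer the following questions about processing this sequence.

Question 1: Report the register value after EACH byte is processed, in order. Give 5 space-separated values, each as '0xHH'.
0x24 0x54 0x93 0x29 0x99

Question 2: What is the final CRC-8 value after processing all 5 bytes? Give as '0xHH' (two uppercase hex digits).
After byte 1 (0x0C): reg=0x24
After byte 2 (0x38): reg=0x54
After byte 3 (0x08): reg=0x93
After byte 4 (0xF1): reg=0x29
After byte 5 (0x1A): reg=0x99

Answer: 0x99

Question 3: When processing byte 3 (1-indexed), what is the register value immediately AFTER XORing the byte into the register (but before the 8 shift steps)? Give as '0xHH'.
Register before byte 3: 0x54
Byte 3: 0x08
0x54 XOR 0x08 = 0x5C

Answer: 0x5C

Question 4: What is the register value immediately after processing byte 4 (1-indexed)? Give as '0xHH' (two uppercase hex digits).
After byte 1 (0x0C): reg=0x24
After byte 2 (0x38): reg=0x54
After byte 3 (0x08): reg=0x93
After byte 4 (0xF1): reg=0x29

Answer: 0x29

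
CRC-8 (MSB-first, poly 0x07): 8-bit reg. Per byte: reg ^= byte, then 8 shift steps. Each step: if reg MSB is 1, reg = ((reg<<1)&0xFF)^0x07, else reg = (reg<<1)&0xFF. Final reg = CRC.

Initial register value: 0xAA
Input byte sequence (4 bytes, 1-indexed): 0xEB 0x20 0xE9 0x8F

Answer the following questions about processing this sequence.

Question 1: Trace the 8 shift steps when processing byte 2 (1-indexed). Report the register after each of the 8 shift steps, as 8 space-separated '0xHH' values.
After byte 1 (0xEB): reg=0xC0
Register before byte 2: 0xC0
After XOR with byte 0x20: 0xE0

Answer: 0xC7 0x89 0x15 0x2A 0x54 0xA8 0x57 0xAE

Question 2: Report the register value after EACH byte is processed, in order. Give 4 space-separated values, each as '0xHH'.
0xC0 0xAE 0xD2 0x94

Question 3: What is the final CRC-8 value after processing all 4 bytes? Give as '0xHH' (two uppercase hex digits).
Answer: 0x94

Derivation:
After byte 1 (0xEB): reg=0xC0
After byte 2 (0x20): reg=0xAE
After byte 3 (0xE9): reg=0xD2
After byte 4 (0x8F): reg=0x94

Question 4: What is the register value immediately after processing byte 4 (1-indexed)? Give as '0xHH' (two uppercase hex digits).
After byte 1 (0xEB): reg=0xC0
After byte 2 (0x20): reg=0xAE
After byte 3 (0xE9): reg=0xD2
After byte 4 (0x8F): reg=0x94

Answer: 0x94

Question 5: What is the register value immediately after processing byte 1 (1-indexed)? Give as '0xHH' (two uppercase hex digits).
Answer: 0xC0

Derivation:
After byte 1 (0xEB): reg=0xC0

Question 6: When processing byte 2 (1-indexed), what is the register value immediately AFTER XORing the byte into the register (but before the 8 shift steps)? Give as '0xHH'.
Register before byte 2: 0xC0
Byte 2: 0x20
0xC0 XOR 0x20 = 0xE0

Answer: 0xE0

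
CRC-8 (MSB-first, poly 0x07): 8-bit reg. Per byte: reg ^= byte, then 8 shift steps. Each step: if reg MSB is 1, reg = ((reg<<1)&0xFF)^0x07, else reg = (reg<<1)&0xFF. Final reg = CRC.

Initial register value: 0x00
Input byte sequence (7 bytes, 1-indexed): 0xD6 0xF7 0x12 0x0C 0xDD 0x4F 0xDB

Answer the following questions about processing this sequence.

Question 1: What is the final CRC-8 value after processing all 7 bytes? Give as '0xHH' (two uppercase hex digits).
After byte 1 (0xD6): reg=0x2C
After byte 2 (0xF7): reg=0x0F
After byte 3 (0x12): reg=0x53
After byte 4 (0x0C): reg=0x9A
After byte 5 (0xDD): reg=0xD2
After byte 6 (0x4F): reg=0xDA
After byte 7 (0xDB): reg=0x07

Answer: 0x07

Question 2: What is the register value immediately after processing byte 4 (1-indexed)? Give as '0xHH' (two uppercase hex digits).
After byte 1 (0xD6): reg=0x2C
After byte 2 (0xF7): reg=0x0F
After byte 3 (0x12): reg=0x53
After byte 4 (0x0C): reg=0x9A

Answer: 0x9A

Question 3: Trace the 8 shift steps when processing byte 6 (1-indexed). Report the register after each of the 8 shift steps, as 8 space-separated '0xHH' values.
Answer: 0x3D 0x7A 0xF4 0xEF 0xD9 0xB5 0x6D 0xDA

Derivation:
After byte 1 (0xD6): reg=0x2C
After byte 2 (0xF7): reg=0x0F
After byte 3 (0x12): reg=0x53
After byte 4 (0x0C): reg=0x9A
After byte 5 (0xDD): reg=0xD2
Register before byte 6: 0xD2
After XOR with byte 0x4F: 0x9D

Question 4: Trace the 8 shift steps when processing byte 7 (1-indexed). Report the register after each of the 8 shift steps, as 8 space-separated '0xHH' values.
Answer: 0x02 0x04 0x08 0x10 0x20 0x40 0x80 0x07

Derivation:
After byte 1 (0xD6): reg=0x2C
After byte 2 (0xF7): reg=0x0F
After byte 3 (0x12): reg=0x53
After byte 4 (0x0C): reg=0x9A
After byte 5 (0xDD): reg=0xD2
After byte 6 (0x4F): reg=0xDA
Register before byte 7: 0xDA
After XOR with byte 0xDB: 0x01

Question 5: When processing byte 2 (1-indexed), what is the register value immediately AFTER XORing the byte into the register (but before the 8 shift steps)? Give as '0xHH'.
Register before byte 2: 0x2C
Byte 2: 0xF7
0x2C XOR 0xF7 = 0xDB

Answer: 0xDB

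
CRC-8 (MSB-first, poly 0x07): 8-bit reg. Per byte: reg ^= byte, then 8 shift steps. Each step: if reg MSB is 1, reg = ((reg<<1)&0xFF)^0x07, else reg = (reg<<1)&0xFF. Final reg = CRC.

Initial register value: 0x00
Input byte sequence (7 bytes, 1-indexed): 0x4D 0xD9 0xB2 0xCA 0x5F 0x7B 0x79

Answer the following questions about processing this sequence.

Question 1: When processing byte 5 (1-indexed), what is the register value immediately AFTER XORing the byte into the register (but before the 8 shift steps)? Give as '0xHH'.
Register before byte 5: 0x6D
Byte 5: 0x5F
0x6D XOR 0x5F = 0x32

Answer: 0x32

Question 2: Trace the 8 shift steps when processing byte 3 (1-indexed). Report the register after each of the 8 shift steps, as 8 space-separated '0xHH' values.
After byte 1 (0x4D): reg=0xE4
After byte 2 (0xD9): reg=0xB3
Register before byte 3: 0xB3
After XOR with byte 0xB2: 0x01

Answer: 0x02 0x04 0x08 0x10 0x20 0x40 0x80 0x07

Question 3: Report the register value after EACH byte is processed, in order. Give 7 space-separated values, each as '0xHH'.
0xE4 0xB3 0x07 0x6D 0x9E 0xB5 0x6A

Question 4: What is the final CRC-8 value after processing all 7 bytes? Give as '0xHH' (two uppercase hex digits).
After byte 1 (0x4D): reg=0xE4
After byte 2 (0xD9): reg=0xB3
After byte 3 (0xB2): reg=0x07
After byte 4 (0xCA): reg=0x6D
After byte 5 (0x5F): reg=0x9E
After byte 6 (0x7B): reg=0xB5
After byte 7 (0x79): reg=0x6A

Answer: 0x6A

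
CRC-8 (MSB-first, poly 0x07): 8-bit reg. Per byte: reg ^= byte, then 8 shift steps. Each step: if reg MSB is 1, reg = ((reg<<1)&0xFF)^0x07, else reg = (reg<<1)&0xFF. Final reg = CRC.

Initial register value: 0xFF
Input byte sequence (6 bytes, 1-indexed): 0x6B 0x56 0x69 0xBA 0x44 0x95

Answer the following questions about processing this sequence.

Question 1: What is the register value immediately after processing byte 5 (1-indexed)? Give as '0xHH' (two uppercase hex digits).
After byte 1 (0x6B): reg=0xE5
After byte 2 (0x56): reg=0x10
After byte 3 (0x69): reg=0x68
After byte 4 (0xBA): reg=0x30
After byte 5 (0x44): reg=0x4B

Answer: 0x4B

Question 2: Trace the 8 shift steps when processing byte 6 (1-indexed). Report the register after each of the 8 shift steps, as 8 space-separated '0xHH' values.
After byte 1 (0x6B): reg=0xE5
After byte 2 (0x56): reg=0x10
After byte 3 (0x69): reg=0x68
After byte 4 (0xBA): reg=0x30
After byte 5 (0x44): reg=0x4B
Register before byte 6: 0x4B
After XOR with byte 0x95: 0xDE

Answer: 0xBB 0x71 0xE2 0xC3 0x81 0x05 0x0A 0x14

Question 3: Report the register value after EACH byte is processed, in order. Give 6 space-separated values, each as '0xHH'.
0xE5 0x10 0x68 0x30 0x4B 0x14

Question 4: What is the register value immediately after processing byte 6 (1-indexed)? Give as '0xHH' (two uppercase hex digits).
Answer: 0x14

Derivation:
After byte 1 (0x6B): reg=0xE5
After byte 2 (0x56): reg=0x10
After byte 3 (0x69): reg=0x68
After byte 4 (0xBA): reg=0x30
After byte 5 (0x44): reg=0x4B
After byte 6 (0x95): reg=0x14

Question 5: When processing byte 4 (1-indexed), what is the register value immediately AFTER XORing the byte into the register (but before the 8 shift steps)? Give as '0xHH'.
Answer: 0xD2

Derivation:
Register before byte 4: 0x68
Byte 4: 0xBA
0x68 XOR 0xBA = 0xD2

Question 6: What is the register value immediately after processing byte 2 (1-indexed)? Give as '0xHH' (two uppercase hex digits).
Answer: 0x10

Derivation:
After byte 1 (0x6B): reg=0xE5
After byte 2 (0x56): reg=0x10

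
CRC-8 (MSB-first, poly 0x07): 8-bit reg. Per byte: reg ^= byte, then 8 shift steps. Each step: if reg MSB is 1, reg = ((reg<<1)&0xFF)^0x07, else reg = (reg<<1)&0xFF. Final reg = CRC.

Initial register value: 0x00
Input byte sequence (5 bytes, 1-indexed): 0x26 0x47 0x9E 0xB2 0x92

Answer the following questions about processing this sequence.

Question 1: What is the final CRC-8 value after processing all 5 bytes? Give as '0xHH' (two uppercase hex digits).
After byte 1 (0x26): reg=0xF2
After byte 2 (0x47): reg=0x02
After byte 3 (0x9E): reg=0xDD
After byte 4 (0xB2): reg=0x0A
After byte 5 (0x92): reg=0xC1

Answer: 0xC1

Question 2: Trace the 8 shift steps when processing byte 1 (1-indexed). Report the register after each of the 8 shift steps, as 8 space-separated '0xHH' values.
Register before byte 1: 0x00
After XOR with byte 0x26: 0x26

Answer: 0x4C 0x98 0x37 0x6E 0xDC 0xBF 0x79 0xF2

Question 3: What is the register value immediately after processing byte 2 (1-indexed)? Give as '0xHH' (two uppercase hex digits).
Answer: 0x02

Derivation:
After byte 1 (0x26): reg=0xF2
After byte 2 (0x47): reg=0x02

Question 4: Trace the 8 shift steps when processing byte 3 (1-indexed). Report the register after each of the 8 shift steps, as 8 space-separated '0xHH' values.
After byte 1 (0x26): reg=0xF2
After byte 2 (0x47): reg=0x02
Register before byte 3: 0x02
After XOR with byte 0x9E: 0x9C

Answer: 0x3F 0x7E 0xFC 0xFF 0xF9 0xF5 0xED 0xDD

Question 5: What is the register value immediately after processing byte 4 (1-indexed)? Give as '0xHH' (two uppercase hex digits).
Answer: 0x0A

Derivation:
After byte 1 (0x26): reg=0xF2
After byte 2 (0x47): reg=0x02
After byte 3 (0x9E): reg=0xDD
After byte 4 (0xB2): reg=0x0A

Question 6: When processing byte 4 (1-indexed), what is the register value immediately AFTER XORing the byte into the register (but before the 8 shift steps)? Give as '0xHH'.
Answer: 0x6F

Derivation:
Register before byte 4: 0xDD
Byte 4: 0xB2
0xDD XOR 0xB2 = 0x6F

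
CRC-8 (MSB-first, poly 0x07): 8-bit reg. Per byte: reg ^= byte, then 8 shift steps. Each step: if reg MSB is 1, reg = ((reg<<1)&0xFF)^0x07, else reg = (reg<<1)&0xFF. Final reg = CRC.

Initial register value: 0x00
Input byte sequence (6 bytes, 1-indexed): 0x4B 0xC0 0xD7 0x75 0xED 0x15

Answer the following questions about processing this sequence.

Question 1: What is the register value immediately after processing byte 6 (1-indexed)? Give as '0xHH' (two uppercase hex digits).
Answer: 0xD4

Derivation:
After byte 1 (0x4B): reg=0xF6
After byte 2 (0xC0): reg=0x82
After byte 3 (0xD7): reg=0xAC
After byte 4 (0x75): reg=0x01
After byte 5 (0xED): reg=0x8A
After byte 6 (0x15): reg=0xD4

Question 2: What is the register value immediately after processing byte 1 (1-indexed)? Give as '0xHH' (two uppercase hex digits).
Answer: 0xF6

Derivation:
After byte 1 (0x4B): reg=0xF6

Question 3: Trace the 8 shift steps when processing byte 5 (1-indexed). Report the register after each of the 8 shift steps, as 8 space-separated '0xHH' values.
Answer: 0xDF 0xB9 0x75 0xEA 0xD3 0xA1 0x45 0x8A

Derivation:
After byte 1 (0x4B): reg=0xF6
After byte 2 (0xC0): reg=0x82
After byte 3 (0xD7): reg=0xAC
After byte 4 (0x75): reg=0x01
Register before byte 5: 0x01
After XOR with byte 0xED: 0xEC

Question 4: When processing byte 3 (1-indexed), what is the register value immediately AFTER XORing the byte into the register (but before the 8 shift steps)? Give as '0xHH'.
Answer: 0x55

Derivation:
Register before byte 3: 0x82
Byte 3: 0xD7
0x82 XOR 0xD7 = 0x55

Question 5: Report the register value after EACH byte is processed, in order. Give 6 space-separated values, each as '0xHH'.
0xF6 0x82 0xAC 0x01 0x8A 0xD4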